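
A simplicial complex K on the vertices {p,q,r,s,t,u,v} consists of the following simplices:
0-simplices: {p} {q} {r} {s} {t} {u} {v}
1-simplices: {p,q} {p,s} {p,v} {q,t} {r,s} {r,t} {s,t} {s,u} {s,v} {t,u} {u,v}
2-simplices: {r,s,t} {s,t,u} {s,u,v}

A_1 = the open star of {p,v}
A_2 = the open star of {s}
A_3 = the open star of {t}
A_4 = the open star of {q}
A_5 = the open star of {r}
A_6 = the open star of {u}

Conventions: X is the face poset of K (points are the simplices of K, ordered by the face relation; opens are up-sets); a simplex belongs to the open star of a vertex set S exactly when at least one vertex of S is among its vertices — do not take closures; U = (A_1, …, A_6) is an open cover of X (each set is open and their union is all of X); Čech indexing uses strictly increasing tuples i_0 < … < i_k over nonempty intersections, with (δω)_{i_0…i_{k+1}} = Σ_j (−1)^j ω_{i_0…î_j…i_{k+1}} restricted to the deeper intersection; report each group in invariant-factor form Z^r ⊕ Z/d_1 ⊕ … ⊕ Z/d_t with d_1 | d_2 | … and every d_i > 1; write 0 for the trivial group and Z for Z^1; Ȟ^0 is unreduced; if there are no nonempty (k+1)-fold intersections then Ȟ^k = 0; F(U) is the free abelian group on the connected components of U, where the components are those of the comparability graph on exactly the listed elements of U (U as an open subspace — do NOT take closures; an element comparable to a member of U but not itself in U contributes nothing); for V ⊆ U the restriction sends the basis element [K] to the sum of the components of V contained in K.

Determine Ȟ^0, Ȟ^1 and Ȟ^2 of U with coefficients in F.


intersection data:
  A1={{p},{v},{p,q},{p,s},{p,v},{s,v},{u,v},{s,u,v}} A2={{s},{p,s},{r,s},{s,t},{s,u},{s,v},{r,s,t},{s,t,u},{s,u,v}} A3={{t},{q,t},{r,t},{s,t},{t,u},{r,s,t},{s,t,u}} A4={{q},{p,q},{q,t}} A5={{r},{r,s},{r,t},{r,s,t}} A6={{u},{s,u},{t,u},{u,v},{s,t,u},{s,u,v}}
  A12={{p,s},{s,v},{s,u,v}} A14={{p,q}} A16={{u,v},{s,u,v}} A23={{s,t},{r,s,t},{s,t,u}} A25={{r,s},{r,s,t}} A26={{s,u},{s,t,u},{s,u,v}} A34={{q,t}} A35={{r,t},{r,s,t}} A36={{t,u},{s,t,u}}
  A126={{s,u,v}} A235={{r,s,t}} A236={{s,t,u}}
components per intersection:
  A1: {{p},{v},{p,q},{p,s},{p,v},{s,v},{u,v},{s,u,v}}
  A2: {{s},{p,s},{r,s},{s,t},{s,u},{s,v},{r,s,t},{s,t,u},{s,u,v}}
  A3: {{t},{q,t},{r,t},{s,t},{t,u},{r,s,t},{s,t,u}}
  A4: {{q},{p,q},{q,t}}
  A5: {{r},{r,s},{r,t},{r,s,t}}
  A6: {{u},{s,u},{t,u},{u,v},{s,t,u},{s,u,v}}
  A12: {{p,s}} {{s,v},{s,u,v}}
  A14: {{p,q}}
  A16: {{u,v},{s,u,v}}
  A23: {{s,t},{r,s,t},{s,t,u}}
  A25: {{r,s},{r,s,t}}
  A26: {{s,u},{s,t,u},{s,u,v}}
  A34: {{q,t}}
  A35: {{r,t},{r,s,t}}
  A36: {{t,u},{s,t,u}}
  A126: {{s,u,v}}
  A235: {{r,s,t}}
  A236: {{s,t,u}}
C dims 6,10,3; δ0: rk 5, SNF 1^5; δ1: rk 3, SNF 1^3
Ȟ^0 = (6 − 5) − 0 = 1, so Ȟ^0 ≅ Z
Ȟ^1 = (10 − 3) − 5 = 2, so Ȟ^1 ≅ Z^2
Ȟ^2 = (3 − 0) − 3 = 0, so Ȟ^2 ≅ 0

Ȟ^0 = Z, Ȟ^1 = Z^2 and Ȟ^2 = 0


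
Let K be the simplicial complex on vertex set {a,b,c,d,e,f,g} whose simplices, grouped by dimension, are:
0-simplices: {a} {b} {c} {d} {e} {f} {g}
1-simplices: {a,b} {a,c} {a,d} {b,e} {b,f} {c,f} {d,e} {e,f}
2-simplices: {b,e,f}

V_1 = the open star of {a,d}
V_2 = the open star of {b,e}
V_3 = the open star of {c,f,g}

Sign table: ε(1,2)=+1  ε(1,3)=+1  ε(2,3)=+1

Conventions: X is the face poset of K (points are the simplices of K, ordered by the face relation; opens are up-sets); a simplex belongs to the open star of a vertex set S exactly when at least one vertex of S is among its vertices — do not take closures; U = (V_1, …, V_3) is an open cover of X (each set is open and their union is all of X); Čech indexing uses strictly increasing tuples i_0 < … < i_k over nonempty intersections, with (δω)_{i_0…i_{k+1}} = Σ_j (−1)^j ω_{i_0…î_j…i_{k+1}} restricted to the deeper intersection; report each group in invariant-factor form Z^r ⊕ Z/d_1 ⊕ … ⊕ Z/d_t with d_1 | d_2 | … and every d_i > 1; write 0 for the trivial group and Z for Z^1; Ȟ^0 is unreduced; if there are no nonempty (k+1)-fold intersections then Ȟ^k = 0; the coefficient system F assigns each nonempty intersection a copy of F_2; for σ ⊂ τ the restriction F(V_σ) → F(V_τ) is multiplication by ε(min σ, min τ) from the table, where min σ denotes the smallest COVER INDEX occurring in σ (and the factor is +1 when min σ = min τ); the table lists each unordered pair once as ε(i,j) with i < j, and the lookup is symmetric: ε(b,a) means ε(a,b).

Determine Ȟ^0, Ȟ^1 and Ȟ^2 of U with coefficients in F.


Ȟ^0(U;F) ≅ Z/2, Ȟ^1(U;F) ≅ Z/2, Ȟ^2(U;F) ≅ 0

nonempty overlaps:
  V1={{a},{d},{a,b},{a,c},{a,d},{d,e}} V2={{b},{e},{a,b},{b,e},{b,f},{d,e},{e,f},{b,e,f}} V3={{c},{f},{g},{a,c},{b,f},{c,f},{e,f},{b,e,f}}
  V12={{a,b},{d,e}} V13={{a,c}} V23={{b,f},{e,f},{b,e,f}}
C dims 3,3; δ0: rk_F2 2
degree 0: 3−2−0 = 1 → Ȟ^0 ≅ Z/2
degree 1: 3−0−2 = 1 → Ȟ^1 ≅ Z/2
degree 2: 0−0−0 = 0 → Ȟ^2 ≅ 0


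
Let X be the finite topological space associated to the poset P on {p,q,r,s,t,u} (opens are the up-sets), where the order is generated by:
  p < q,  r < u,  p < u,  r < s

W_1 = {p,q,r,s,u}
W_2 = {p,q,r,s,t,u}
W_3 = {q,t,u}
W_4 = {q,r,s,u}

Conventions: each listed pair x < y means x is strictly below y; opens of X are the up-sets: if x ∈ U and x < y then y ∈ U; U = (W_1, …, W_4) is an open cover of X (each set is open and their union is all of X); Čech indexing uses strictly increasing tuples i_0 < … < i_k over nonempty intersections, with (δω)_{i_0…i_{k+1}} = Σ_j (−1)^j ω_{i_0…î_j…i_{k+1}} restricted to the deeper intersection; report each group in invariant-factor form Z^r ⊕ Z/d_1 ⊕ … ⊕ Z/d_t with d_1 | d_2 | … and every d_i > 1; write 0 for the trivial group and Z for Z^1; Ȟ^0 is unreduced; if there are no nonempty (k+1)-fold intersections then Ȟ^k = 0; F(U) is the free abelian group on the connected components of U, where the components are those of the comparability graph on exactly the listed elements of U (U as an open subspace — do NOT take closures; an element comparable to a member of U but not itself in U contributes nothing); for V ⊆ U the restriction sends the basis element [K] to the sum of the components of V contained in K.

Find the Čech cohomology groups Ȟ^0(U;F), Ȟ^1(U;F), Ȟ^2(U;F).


intersection data:
  W12={p,q,r,s,u} W13={q,u} W14={q,r,s,u} W23={q,t,u} W24={q,r,s,u} W34={q,u}
  W123={q,u} W124={q,r,s,u} W134={q,u} W234={q,u}
  W1234={q,u}
components per intersection:
  W1: {p,q,r,s,u}
  W2: {p,q,r,s,u} {t}
  W3: {q} {t} {u}
  W4: {q} {r,s,u}
  W12: {p,q,r,s,u}
  W13: {q} {u}
  W14: {q} {r,s,u}
  W23: {q} {t} {u}
  W24: {q} {r,s,u}
  W34: {q} {u}
  W123: {q} {u}
  W124: {q} {r,s,u}
  W134: {q} {u}
  W234: {q} {u}
  W1234: {q} {u}
C dims 8,12,8,2; δ0: rk 6, SNF 1^6; δ1: rk 6, SNF 1^6; δ2: rk 2, SNF 1^2
Ȟ^0 = (8 − 6) − 0 = 2, so Ȟ^0 ≅ Z^2
Ȟ^1 = (12 − 6) − 6 = 0, so Ȟ^1 ≅ 0
Ȟ^2 = (8 − 2) − 6 = 0, so Ȟ^2 ≅ 0

Ȟ^0(U;F) ≅ Z^2,  Ȟ^1(U;F) ≅ 0,  Ȟ^2(U;F) ≅ 0


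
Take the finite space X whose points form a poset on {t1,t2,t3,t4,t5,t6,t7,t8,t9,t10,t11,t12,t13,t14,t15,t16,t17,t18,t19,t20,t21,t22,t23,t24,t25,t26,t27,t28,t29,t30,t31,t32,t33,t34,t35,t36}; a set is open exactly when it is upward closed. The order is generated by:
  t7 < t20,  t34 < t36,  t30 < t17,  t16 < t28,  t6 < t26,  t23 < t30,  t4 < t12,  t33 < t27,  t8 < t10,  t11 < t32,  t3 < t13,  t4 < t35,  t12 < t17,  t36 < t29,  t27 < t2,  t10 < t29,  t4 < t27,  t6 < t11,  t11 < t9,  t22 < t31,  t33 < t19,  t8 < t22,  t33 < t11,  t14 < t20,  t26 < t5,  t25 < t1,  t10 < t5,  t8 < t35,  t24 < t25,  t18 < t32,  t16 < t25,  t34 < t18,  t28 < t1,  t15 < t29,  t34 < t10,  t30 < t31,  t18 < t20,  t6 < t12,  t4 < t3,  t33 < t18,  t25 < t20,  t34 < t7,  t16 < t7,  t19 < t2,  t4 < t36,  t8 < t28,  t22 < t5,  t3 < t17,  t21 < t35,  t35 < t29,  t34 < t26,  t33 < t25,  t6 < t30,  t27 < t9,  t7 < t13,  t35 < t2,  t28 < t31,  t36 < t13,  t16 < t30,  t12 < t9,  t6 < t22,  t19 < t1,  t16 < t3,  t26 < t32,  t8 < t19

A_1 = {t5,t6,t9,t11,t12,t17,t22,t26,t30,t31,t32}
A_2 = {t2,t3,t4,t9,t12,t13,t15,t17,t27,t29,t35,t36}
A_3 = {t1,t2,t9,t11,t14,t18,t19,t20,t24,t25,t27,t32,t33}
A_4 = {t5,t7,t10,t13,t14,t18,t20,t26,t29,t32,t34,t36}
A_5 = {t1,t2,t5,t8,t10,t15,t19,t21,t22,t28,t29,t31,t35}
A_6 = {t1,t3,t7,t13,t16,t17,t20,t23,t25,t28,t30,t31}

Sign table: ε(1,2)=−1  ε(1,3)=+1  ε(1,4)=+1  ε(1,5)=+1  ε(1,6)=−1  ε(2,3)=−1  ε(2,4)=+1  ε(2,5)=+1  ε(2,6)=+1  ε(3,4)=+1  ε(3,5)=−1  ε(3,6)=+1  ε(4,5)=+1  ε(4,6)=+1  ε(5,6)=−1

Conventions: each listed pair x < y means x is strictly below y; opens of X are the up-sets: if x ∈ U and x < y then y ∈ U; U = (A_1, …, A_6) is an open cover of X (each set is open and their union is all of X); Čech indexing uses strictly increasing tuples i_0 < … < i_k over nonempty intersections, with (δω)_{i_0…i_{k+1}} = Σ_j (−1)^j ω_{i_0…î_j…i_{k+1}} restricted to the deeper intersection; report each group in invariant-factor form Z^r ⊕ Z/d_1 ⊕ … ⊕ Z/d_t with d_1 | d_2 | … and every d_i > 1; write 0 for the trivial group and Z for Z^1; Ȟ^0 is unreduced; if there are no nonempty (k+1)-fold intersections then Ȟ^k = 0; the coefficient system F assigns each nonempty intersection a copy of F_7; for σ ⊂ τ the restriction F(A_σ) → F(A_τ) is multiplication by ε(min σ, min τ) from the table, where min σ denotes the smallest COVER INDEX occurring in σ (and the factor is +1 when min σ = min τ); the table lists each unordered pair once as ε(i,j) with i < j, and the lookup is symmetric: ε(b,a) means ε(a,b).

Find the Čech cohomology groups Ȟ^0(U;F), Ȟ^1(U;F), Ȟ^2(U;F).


Ȟ^0 = 0, Ȟ^1 = 0 and Ȟ^2 = Z/7

nerve of the cover:
  A12={t9,t12,t17} A13={t9,t11,t32} A14={t5,t26,t32} A15={t5,t22,t31} A16={t17,t30,t31} A23={t2,t9,t27} A24={t13,t29,t36} A25={t2,t15,t29,t35} A26={t3,t13,t17} A34={t14,t18,t20,t32} A35={t1,t2,t19} A36={t1,t20,t25} A45={t5,t10,t29} A46={t7,t13,t20} A56={t1,t28,t31}
  A123={t9} A126={t17} A134={t32} A145={t5} A156={t31} A235={t2} A245={t29} A246={t13} A346={t20} A356={t1}
C dims 6,15,10; δ0: rk_F7 6; δ1: rk_F7 9
Ȟ^0 = (6 − 6) − 0 = 0, so Ȟ^0 ≅ 0
Ȟ^1 = (15 − 9) − 6 = 0, so Ȟ^1 ≅ 0
Ȟ^2 = (10 − 0) − 9 = 1, so Ȟ^2 ≅ Z/7


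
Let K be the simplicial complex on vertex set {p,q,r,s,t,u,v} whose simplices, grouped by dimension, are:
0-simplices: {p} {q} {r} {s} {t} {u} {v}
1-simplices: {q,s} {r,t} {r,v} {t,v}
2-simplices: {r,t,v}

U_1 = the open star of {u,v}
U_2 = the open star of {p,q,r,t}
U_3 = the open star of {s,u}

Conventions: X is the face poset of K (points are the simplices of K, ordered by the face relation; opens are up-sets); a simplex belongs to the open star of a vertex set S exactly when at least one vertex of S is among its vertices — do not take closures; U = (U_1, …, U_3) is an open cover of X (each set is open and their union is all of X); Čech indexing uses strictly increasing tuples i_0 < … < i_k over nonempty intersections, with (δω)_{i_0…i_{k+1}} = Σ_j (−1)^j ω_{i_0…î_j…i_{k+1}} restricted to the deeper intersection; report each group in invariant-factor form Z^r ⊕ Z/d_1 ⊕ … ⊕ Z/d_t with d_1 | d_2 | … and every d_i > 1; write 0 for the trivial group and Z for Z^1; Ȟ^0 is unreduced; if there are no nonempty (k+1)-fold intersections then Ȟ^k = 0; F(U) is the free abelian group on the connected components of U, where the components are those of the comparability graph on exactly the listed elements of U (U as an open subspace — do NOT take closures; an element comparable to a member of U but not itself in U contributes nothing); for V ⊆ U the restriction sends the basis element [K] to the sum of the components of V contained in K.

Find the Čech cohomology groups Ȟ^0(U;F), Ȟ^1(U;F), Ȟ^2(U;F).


cover nerve:
  U1={{u},{v},{r,v},{t,v},{r,t,v}} U2={{p},{q},{r},{t},{q,s},{r,t},{r,v},{t,v},{r,t,v}} U3={{s},{u},{q,s}}
  U12={{r,v},{t,v},{r,t,v}} U13={{u}} U23={{q,s}}
components per intersection:
  U1: {{u}} {{v},{r,v},{t,v},{r,t,v}}
  U2: {{p}} {{q},{q,s}} {{r},{t},{r,t},{r,v},{t,v},{r,t,v}}
  U3: {{s},{q,s}} {{u}}
  U12: {{r,v},{t,v},{r,t,v}}
  U13: {{u}}
  U23: {{q,s}}
C dims 7,3; δ0: rk 3, SNF 1^3
Ȟ^0: (7−3)−0=4 ⇒ Z^4
Ȟ^1: (3−0)−3=0 ⇒ 0
Ȟ^2: (0−0)−0=0 ⇒ 0

Ȟ^0 ≅ Z^4,  Ȟ^1 ≅ 0,  Ȟ^2 ≅ 0


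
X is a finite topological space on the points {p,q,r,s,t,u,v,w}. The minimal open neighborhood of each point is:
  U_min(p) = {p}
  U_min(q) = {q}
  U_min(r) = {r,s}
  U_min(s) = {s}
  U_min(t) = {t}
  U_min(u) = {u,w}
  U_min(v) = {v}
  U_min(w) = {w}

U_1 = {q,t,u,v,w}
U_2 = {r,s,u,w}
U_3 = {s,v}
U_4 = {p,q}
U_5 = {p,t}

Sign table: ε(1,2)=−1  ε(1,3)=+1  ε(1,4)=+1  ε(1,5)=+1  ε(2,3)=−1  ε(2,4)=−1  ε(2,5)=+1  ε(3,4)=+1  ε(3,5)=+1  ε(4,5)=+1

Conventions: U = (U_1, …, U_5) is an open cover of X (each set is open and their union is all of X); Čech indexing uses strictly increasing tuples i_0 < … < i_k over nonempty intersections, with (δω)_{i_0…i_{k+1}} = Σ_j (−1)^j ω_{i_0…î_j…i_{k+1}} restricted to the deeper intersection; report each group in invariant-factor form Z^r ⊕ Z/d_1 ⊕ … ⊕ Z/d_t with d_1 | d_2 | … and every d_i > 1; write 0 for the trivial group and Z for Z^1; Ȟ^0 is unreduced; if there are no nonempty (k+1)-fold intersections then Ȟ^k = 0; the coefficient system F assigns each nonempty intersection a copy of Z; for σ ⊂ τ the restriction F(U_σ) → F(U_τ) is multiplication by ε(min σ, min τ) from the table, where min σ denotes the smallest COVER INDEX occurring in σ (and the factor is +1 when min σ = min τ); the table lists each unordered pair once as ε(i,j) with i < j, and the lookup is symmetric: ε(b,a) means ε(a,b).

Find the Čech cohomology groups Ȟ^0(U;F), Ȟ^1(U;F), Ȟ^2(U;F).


Ȟ^0(U;F) ≅ Z, Ȟ^1(U;F) ≅ Z^2 and Ȟ^2(U;F) ≅ 0

intersection data:
  U12={u,w} U13={v} U14={q} U15={t} U23={s} U45={p}
C dims 5,6; δ0: rk 4, SNF 1^4
Ȟ^0 = (5 − 4) − 0 = 1, so Ȟ^0 ≅ Z
Ȟ^1 = (6 − 0) − 4 = 2, so Ȟ^1 ≅ Z^2
Ȟ^2 = (0 − 0) − 0 = 0, so Ȟ^2 ≅ 0


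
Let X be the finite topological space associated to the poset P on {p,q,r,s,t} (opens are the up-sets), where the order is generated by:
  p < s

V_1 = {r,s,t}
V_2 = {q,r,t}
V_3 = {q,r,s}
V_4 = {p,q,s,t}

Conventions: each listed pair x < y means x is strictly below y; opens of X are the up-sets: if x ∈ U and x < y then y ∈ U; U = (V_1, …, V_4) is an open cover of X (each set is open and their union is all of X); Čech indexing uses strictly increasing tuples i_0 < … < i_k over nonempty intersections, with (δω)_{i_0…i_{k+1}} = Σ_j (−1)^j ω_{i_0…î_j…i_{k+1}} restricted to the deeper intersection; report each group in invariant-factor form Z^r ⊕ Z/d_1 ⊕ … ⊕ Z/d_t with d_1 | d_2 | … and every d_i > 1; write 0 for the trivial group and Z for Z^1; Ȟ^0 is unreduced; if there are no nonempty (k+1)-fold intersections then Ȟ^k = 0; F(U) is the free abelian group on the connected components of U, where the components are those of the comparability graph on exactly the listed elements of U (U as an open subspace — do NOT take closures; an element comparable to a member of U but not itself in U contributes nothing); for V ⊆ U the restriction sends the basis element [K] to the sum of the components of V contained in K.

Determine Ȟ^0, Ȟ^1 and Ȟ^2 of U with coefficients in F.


Ȟ^0 = Z^4; Ȟ^1 = 0; Ȟ^2 = 0

nerve simplices:
  V12={r,t} V13={r,s} V14={s,t} V23={q,r} V24={q,t} V34={q,s}
  V123={r} V124={t} V134={s} V234={q}
components per intersection:
  V1: {r} {s} {t}
  V2: {q} {r} {t}
  V3: {q} {r} {s}
  V4: {p,s} {q} {t}
  V12: {r} {t}
  V13: {r} {s}
  V14: {s} {t}
  V23: {q} {r}
  V24: {q} {t}
  V34: {q} {s}
  V123: {r}
  V124: {t}
  V134: {s}
  V234: {q}
C dims 12,12,4; δ0: rk 8, SNF 1^8; δ1: rk 4, SNF 1^4
degree 0: 12−8−0 = 4 → Ȟ^0 ≅ Z^4
degree 1: 12−4−8 = 0 → Ȟ^1 ≅ 0
degree 2: 4−0−4 = 0 → Ȟ^2 ≅ 0


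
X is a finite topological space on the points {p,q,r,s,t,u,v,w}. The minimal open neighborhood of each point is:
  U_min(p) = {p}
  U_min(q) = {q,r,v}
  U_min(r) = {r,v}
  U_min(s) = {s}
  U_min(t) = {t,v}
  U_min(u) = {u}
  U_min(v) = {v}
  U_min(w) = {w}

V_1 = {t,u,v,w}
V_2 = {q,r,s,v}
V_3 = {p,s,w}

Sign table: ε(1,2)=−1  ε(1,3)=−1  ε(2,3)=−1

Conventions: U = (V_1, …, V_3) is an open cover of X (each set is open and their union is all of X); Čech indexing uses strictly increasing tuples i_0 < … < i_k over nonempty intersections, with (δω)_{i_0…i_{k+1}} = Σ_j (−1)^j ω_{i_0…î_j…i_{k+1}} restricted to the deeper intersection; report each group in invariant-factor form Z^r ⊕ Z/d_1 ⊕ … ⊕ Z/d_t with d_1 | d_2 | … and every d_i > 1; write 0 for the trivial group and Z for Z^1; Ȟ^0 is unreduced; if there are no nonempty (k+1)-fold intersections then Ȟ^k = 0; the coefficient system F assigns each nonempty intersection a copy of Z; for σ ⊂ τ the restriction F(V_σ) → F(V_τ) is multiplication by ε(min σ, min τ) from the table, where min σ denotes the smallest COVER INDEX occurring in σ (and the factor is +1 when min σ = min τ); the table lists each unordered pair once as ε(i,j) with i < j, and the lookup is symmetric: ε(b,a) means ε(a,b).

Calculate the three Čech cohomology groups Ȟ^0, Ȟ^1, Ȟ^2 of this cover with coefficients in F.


nonempty intersections:
  V12={v} V13={w} V23={s}
C dims 3,3; δ0: rk 3, SNF 1^2·2
Ȟ^0: (3−3)−0=0 ⇒ 0
Ȟ^1: (3−0)−3=0 plus torsion [2] ⇒ Z/2
Ȟ^2: (0−0)−0=0 ⇒ 0

Ȟ^0(U;F) ≅ 0, Ȟ^1(U;F) ≅ Z/2, Ȟ^2(U;F) ≅ 0


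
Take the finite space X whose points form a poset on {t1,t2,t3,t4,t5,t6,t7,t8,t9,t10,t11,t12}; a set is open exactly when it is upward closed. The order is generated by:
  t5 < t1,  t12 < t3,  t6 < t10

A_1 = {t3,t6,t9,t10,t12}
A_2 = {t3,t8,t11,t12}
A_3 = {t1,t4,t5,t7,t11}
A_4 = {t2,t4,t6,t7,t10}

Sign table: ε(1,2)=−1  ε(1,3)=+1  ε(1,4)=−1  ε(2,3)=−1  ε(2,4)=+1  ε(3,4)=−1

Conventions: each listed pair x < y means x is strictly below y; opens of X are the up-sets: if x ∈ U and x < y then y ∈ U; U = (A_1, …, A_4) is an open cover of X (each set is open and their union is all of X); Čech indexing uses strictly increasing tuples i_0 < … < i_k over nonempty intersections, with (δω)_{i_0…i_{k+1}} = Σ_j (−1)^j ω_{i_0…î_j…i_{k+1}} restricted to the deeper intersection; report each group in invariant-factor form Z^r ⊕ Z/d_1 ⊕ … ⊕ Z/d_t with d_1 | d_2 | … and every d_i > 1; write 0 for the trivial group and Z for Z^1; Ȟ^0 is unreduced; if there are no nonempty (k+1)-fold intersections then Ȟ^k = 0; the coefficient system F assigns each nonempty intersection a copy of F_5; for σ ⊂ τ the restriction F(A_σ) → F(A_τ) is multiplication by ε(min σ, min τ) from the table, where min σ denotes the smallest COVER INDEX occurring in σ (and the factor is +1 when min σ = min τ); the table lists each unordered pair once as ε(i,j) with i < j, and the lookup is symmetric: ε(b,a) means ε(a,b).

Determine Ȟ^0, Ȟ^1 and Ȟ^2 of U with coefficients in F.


Ȟ^0 = Z/5,  Ȟ^1 = Z/5,  Ȟ^2 = 0

intersection data:
  A12={t3,t12} A14={t6,t10} A23={t11} A34={t4,t7}
C dims 4,4; δ0: rk_F5 3
Ȟ^0 = (4 − 3) − 0 = 1, so Ȟ^0 ≅ Z/5
Ȟ^1 = (4 − 0) − 3 = 1, so Ȟ^1 ≅ Z/5
Ȟ^2 = (0 − 0) − 0 = 0, so Ȟ^2 ≅ 0


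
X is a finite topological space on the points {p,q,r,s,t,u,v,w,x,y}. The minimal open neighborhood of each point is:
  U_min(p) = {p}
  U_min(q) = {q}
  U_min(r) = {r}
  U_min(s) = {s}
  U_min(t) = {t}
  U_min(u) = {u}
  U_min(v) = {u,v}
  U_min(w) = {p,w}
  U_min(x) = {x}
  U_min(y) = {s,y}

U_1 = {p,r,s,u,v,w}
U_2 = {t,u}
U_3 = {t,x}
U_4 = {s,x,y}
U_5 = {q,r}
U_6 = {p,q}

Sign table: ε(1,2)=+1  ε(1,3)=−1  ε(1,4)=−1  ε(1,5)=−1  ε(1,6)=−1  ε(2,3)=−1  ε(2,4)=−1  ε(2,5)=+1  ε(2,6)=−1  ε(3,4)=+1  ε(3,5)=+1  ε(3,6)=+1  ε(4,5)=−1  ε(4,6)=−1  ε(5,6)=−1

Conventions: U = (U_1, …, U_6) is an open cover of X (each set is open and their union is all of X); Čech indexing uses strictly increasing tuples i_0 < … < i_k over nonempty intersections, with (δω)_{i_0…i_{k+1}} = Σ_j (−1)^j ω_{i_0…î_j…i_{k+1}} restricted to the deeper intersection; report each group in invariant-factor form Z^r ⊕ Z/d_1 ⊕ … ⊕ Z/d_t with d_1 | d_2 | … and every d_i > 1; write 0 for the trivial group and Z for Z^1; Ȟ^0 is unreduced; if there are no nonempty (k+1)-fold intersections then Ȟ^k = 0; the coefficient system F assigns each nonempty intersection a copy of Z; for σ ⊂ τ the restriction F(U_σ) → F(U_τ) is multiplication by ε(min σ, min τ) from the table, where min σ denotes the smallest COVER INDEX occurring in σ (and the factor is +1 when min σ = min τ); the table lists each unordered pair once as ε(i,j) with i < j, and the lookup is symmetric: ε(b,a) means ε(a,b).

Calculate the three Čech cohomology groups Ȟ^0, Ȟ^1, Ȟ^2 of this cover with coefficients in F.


cover nerve:
  U12={u} U14={s} U15={r} U16={p} U23={t} U34={x} U56={q}
C dims 6,7; δ0: rk 6, SNF 1^5·2
Ȟ^0: (6−6)−0=0 ⇒ 0
Ȟ^1: (7−0)−6=1 plus torsion [2] ⇒ Z ⊕ Z/2
Ȟ^2: (0−0)−0=0 ⇒ 0

Ȟ^0 = 0; Ȟ^1 = Z ⊕ Z/2; Ȟ^2 = 0


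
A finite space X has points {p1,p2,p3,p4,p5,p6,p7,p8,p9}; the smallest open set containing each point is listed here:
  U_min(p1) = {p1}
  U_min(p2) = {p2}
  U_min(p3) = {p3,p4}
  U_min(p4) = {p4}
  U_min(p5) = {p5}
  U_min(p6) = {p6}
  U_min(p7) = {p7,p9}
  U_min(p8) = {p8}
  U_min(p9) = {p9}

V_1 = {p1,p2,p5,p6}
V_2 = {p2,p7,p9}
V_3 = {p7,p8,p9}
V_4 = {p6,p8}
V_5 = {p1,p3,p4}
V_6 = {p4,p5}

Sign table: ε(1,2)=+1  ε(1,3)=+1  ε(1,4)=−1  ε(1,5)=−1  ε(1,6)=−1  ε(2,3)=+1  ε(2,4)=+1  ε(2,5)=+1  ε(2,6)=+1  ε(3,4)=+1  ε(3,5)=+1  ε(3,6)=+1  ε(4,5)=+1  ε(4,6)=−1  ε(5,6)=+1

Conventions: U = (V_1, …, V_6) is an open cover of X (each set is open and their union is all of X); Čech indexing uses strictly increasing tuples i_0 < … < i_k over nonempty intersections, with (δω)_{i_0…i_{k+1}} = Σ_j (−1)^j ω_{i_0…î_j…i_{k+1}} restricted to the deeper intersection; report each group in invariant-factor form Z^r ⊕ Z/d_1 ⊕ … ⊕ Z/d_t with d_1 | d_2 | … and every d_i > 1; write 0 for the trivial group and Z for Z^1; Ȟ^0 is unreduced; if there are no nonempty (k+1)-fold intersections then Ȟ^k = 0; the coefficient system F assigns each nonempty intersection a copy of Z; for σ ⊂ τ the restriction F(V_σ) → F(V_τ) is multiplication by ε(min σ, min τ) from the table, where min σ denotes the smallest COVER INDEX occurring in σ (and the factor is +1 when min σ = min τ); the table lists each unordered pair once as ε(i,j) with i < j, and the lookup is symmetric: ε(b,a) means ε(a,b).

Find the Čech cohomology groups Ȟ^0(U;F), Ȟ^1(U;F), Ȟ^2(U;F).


nerve simplices:
  V12={p2} V14={p6} V15={p1} V16={p5} V23={p7,p9} V34={p8} V56={p4}
C dims 6,7; δ0: rk 6, SNF 1^5·2
degree 0: 6−6−0 = 0 → Ȟ^0 ≅ 0
degree 1: 7−0−6 = 1 plus torsion [2] → Ȟ^1 ≅ Z ⊕ Z/2
degree 2: 0−0−0 = 0 → Ȟ^2 ≅ 0

Ȟ^0 = 0; Ȟ^1 = Z ⊕ Z/2; Ȟ^2 = 0


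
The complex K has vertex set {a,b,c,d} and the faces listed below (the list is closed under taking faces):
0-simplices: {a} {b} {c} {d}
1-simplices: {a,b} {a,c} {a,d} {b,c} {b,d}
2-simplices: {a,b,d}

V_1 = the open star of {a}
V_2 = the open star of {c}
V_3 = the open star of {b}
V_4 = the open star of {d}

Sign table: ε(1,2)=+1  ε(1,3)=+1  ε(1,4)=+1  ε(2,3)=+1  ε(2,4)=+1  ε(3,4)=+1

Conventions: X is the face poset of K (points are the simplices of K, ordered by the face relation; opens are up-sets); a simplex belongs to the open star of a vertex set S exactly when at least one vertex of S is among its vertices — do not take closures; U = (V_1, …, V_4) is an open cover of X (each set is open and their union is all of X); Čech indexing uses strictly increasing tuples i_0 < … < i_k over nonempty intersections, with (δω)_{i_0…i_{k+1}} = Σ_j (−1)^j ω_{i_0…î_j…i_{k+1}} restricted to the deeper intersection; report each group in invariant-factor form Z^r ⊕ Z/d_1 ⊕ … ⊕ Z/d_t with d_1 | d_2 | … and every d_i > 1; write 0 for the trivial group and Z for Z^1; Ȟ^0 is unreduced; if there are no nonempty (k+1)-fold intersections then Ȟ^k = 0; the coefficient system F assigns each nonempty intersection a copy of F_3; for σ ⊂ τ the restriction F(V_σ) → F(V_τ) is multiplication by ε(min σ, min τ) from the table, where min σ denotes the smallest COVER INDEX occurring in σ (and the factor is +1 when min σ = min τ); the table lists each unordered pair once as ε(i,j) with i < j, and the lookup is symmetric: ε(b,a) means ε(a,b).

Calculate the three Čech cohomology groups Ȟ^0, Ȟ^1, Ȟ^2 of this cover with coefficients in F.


Ȟ^0 = Z/3, Ȟ^1 = Z/3 and Ȟ^2 = 0

cover nerve:
  V1={{a},{a,b},{a,c},{a,d},{a,b,d}} V2={{c},{a,c},{b,c}} V3={{b},{a,b},{b,c},{b,d},{a,b,d}} V4={{d},{a,d},{b,d},{a,b,d}}
  V12={{a,c}} V13={{a,b},{a,b,d}} V14={{a,d},{a,b,d}} V23={{b,c}} V34={{b,d},{a,b,d}}
  V134={{a,b,d}}
C dims 4,5,1; δ0: rk_F3 3; δ1: rk_F3 1
Ȟ^0: (4−3)−0=1 ⇒ Z/3
Ȟ^1: (5−1)−3=1 ⇒ Z/3
Ȟ^2: (1−0)−1=0 ⇒ 0


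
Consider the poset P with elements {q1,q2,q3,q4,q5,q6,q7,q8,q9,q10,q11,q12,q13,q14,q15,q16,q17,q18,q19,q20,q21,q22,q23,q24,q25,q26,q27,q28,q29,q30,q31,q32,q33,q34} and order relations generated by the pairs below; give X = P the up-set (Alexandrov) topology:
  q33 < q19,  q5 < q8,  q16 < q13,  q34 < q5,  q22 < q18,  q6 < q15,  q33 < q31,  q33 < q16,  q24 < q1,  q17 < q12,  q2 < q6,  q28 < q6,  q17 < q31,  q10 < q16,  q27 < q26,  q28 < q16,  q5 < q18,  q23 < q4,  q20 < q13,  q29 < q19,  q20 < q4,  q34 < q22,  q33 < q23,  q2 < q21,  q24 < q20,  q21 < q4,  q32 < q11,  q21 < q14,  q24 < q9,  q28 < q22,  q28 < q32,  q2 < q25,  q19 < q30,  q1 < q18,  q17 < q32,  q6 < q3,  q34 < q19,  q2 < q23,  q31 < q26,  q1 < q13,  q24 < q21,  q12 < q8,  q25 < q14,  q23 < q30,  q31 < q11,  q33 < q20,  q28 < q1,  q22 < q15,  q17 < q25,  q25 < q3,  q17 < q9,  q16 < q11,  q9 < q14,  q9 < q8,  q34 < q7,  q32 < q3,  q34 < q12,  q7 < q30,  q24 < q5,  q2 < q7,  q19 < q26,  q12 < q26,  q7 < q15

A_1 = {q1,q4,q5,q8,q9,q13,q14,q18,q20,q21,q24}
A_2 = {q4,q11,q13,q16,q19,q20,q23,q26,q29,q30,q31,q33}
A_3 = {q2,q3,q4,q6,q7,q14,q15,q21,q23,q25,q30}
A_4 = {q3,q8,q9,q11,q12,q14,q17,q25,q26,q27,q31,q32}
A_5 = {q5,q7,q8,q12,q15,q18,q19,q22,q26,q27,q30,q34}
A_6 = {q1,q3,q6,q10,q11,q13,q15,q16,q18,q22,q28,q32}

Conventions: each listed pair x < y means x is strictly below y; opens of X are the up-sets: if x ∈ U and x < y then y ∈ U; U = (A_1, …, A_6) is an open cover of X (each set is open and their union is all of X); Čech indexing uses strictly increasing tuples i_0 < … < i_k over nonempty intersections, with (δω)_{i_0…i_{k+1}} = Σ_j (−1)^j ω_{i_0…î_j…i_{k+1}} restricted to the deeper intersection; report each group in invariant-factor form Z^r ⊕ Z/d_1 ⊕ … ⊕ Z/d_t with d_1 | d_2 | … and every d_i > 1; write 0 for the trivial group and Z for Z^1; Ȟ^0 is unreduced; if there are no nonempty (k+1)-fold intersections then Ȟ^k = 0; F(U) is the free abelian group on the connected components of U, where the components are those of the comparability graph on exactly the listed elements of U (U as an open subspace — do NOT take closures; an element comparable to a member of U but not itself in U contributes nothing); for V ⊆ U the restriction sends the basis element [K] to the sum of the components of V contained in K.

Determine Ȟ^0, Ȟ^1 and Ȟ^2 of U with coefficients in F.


Ȟ^0 ≅ Z; Ȟ^1 ≅ 0; Ȟ^2 ≅ Z/2

nerve of the cover:
  A12={q4,q13,q20} A13={q4,q14,q21} A14={q8,q9,q14} A15={q5,q8,q18} A16={q1,q13,q18} A23={q4,q23,q30} A24={q11,q26,q31} A25={q19,q26,q30} A26={q11,q13,q16} A34={q3,q14,q25} A35={q7,q15,q30} A36={q3,q6,q15} A45={q8,q12,q26,q27} A46={q3,q11,q32} A56={q15,q18,q22}
  A123={q4} A126={q13} A134={q14} A145={q8} A156={q18} A235={q30} A245={q26} A246={q11} A346={q3} A356={q15}
components per intersection:
  A1: {q1,q4,q5,q8,q9,q13,q14,q18,q20,q21,q24}
  A2: {q4,q11,q13,q16,q19,q20,q23,q26,q29,q30,q31,q33}
  A3: {q2,q3,q4,q6,q7,q14,q15,q21,q23,q25,q30}
  A4: {q3,q8,q9,q11,q12,q14,q17,q25,q26,q27,q31,q32}
  A5: {q5,q7,q8,q12,q15,q18,q19,q22,q26,q27,q30,q34}
  A6: {q1,q3,q6,q10,q11,q13,q15,q16,q18,q22,q28,q32}
  A12: {q4,q13,q20}
  A13: {q4,q14,q21}
  A14: {q8,q9,q14}
  A15: {q5,q8,q18}
  A16: {q1,q13,q18}
  A23: {q4,q23,q30}
  A24: {q11,q26,q31}
  A25: {q19,q26,q30}
  A26: {q11,q13,q16}
  A34: {q3,q14,q25}
  A35: {q7,q15,q30}
  A36: {q3,q6,q15}
  A45: {q8,q12,q26,q27}
  A46: {q3,q11,q32}
  A56: {q15,q18,q22}
  A123: {q4}
  A126: {q13}
  A134: {q14}
  A145: {q8}
  A156: {q18}
  A235: {q30}
  A245: {q26}
  A246: {q11}
  A346: {q3}
  A356: {q15}
C dims 6,15,10; δ0: rk 5, SNF 1^5; δ1: rk 10, SNF 1^9·2
Ȟ^0 = (6 − 5) − 0 = 1, so Ȟ^0 ≅ Z
Ȟ^1 = (15 − 10) − 5 = 0, so Ȟ^1 ≅ 0
Ȟ^2 = (10 − 0) − 10 = 0 plus torsion [2], so Ȟ^2 ≅ Z/2


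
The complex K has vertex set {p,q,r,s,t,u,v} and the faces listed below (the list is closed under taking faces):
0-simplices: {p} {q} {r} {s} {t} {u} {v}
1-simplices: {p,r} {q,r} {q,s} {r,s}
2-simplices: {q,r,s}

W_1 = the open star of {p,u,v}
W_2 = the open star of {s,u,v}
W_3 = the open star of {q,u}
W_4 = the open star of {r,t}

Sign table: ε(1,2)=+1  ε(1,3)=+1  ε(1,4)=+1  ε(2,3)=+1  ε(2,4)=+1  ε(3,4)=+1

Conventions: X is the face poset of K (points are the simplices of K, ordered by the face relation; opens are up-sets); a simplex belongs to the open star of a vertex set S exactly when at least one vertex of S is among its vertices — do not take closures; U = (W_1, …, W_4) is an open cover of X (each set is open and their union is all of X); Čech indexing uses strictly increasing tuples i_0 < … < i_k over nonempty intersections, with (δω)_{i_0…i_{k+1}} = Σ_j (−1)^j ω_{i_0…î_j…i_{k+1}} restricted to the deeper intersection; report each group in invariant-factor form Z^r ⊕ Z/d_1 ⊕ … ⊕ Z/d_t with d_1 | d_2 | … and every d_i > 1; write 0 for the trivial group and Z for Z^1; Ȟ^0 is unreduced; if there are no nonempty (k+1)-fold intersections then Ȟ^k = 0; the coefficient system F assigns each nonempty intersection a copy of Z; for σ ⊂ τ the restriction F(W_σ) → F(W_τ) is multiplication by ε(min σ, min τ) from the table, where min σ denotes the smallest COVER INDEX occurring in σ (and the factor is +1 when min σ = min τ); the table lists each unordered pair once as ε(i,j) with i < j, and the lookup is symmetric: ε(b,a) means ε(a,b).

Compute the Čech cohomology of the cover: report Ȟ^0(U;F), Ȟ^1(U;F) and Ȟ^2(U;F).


Ȟ^0(U;F) ≅ Z; Ȟ^1(U;F) ≅ Z; Ȟ^2(U;F) ≅ 0

nonempty intersections:
  W1={{p},{u},{v},{p,r}} W2={{s},{u},{v},{q,s},{r,s},{q,r,s}} W3={{q},{u},{q,r},{q,s},{q,r,s}} W4={{r},{t},{p,r},{q,r},{r,s},{q,r,s}}
  W12={{u},{v}} W13={{u}} W14={{p,r}} W23={{u},{q,s},{q,r,s}} W24={{r,s},{q,r,s}} W34={{q,r},{q,r,s}}
  W123={{u}} W234={{q,r,s}}
C dims 4,6,2; δ0: rk 3, SNF 1^3; δ1: rk 2, SNF 1^2
Ȟ^0: (4−3)−0=1 ⇒ Z
Ȟ^1: (6−2)−3=1 ⇒ Z
Ȟ^2: (2−0)−2=0 ⇒ 0


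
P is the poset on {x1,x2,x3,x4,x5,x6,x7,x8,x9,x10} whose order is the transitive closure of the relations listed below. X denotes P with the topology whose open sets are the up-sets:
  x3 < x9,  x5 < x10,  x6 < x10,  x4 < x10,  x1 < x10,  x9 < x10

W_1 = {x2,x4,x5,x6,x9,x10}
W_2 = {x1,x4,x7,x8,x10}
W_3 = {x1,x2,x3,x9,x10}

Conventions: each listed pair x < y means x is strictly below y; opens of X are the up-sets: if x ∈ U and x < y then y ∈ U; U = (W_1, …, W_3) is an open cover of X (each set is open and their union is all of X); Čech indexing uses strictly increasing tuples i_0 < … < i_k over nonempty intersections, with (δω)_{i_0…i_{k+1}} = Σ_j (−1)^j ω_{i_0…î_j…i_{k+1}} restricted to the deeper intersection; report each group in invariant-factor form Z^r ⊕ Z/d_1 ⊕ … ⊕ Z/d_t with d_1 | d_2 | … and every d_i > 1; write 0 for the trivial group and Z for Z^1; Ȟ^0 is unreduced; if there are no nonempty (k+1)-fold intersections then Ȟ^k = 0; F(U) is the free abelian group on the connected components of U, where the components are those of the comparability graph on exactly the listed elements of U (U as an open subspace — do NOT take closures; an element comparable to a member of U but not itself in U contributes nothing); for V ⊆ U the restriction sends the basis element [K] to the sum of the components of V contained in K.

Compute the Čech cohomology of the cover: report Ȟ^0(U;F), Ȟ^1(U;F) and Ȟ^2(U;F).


Ȟ^0(U;F) ≅ Z^4, Ȟ^1(U;F) ≅ 0 and Ȟ^2(U;F) ≅ 0

nerve simplices:
  W12={x4,x10} W13={x2,x9,x10} W23={x1,x10}
  W123={x10}
components per intersection:
  W1: {x2} {x4,x5,x6,x9,x10}
  W2: {x1,x4,x10} {x7} {x8}
  W3: {x1,x3,x9,x10} {x2}
  W12: {x4,x10}
  W13: {x2} {x9,x10}
  W23: {x1,x10}
  W123: {x10}
C dims 7,4,1; δ0: rk 3, SNF 1^3; δ1: rk 1, SNF 1^1
degree 0: 7−3−0 = 4 → Ȟ^0 ≅ Z^4
degree 1: 4−1−3 = 0 → Ȟ^1 ≅ 0
degree 2: 1−0−1 = 0 → Ȟ^2 ≅ 0


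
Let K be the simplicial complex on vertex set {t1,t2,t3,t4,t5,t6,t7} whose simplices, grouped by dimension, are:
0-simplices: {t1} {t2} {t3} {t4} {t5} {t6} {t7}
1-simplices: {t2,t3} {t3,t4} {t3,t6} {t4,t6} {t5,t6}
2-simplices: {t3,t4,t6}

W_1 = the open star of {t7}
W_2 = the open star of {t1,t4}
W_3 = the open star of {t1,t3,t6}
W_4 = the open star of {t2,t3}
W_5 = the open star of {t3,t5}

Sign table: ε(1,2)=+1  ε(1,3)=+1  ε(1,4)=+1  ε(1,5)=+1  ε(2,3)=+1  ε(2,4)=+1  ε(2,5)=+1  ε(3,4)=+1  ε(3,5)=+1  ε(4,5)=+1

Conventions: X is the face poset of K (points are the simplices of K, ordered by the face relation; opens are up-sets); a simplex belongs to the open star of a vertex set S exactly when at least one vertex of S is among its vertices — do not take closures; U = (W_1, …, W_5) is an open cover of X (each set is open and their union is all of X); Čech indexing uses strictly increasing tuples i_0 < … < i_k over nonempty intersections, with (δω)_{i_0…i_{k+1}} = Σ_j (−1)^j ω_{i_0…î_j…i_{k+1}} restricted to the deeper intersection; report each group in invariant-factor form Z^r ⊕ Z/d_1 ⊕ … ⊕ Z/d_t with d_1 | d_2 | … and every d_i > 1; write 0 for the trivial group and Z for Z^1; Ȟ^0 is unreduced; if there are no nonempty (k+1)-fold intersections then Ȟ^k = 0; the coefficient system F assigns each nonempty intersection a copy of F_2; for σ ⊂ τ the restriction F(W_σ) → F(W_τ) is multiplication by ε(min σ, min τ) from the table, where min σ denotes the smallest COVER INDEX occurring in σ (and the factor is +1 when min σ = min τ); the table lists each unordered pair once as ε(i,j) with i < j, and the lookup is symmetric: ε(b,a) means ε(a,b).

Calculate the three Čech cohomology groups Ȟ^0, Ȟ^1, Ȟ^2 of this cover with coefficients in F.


nonempty overlaps:
  W1={{t7}} W2={{t1},{t4},{t3,t4},{t4,t6},{t3,t4,t6}} W3={{t1},{t3},{t6},{t2,t3},{t3,t4},{t3,t6},{t4,t6},{t5,t6},{t3,t4,t6}} W4={{t2},{t3},{t2,t3},{t3,t4},{t3,t6},{t3,t4,t6}} W5={{t3},{t5},{t2,t3},{t3,t4},{t3,t6},{t5,t6},{t3,t4,t6}}
  W23={{t1},{t3,t4},{t4,t6},{t3,t4,t6}} W24={{t3,t4},{t3,t4,t6}} W25={{t3,t4},{t3,t4,t6}} W34={{t3},{t2,t3},{t3,t4},{t3,t6},{t3,t4,t6}} W35={{t3},{t2,t3},{t3,t4},{t3,t6},{t5,t6},{t3,t4,t6}} W45={{t3},{t2,t3},{t3,t4},{t3,t6},{t3,t4,t6}}
  W234={{t3,t4},{t3,t4,t6}} W235={{t3,t4},{t3,t4,t6}} W245={{t3,t4},{t3,t4,t6}} W345={{t3},{t2,t3},{t3,t4},{t3,t6},{t3,t4,t6}}
  W2345={{t3,t4},{t3,t4,t6}}
C dims 5,6,4,1; δ0: rk_F2 3; δ1: rk_F2 3; δ2: rk_F2 1
degree 0: 5−3−0 = 2 → Ȟ^0 ≅ Z/2 ⊕ Z/2
degree 1: 6−3−3 = 0 → Ȟ^1 ≅ 0
degree 2: 4−1−3 = 0 → Ȟ^2 ≅ 0

Ȟ^0(U;F) ≅ Z/2 ⊕ Z/2,  Ȟ^1(U;F) ≅ 0,  Ȟ^2(U;F) ≅ 0


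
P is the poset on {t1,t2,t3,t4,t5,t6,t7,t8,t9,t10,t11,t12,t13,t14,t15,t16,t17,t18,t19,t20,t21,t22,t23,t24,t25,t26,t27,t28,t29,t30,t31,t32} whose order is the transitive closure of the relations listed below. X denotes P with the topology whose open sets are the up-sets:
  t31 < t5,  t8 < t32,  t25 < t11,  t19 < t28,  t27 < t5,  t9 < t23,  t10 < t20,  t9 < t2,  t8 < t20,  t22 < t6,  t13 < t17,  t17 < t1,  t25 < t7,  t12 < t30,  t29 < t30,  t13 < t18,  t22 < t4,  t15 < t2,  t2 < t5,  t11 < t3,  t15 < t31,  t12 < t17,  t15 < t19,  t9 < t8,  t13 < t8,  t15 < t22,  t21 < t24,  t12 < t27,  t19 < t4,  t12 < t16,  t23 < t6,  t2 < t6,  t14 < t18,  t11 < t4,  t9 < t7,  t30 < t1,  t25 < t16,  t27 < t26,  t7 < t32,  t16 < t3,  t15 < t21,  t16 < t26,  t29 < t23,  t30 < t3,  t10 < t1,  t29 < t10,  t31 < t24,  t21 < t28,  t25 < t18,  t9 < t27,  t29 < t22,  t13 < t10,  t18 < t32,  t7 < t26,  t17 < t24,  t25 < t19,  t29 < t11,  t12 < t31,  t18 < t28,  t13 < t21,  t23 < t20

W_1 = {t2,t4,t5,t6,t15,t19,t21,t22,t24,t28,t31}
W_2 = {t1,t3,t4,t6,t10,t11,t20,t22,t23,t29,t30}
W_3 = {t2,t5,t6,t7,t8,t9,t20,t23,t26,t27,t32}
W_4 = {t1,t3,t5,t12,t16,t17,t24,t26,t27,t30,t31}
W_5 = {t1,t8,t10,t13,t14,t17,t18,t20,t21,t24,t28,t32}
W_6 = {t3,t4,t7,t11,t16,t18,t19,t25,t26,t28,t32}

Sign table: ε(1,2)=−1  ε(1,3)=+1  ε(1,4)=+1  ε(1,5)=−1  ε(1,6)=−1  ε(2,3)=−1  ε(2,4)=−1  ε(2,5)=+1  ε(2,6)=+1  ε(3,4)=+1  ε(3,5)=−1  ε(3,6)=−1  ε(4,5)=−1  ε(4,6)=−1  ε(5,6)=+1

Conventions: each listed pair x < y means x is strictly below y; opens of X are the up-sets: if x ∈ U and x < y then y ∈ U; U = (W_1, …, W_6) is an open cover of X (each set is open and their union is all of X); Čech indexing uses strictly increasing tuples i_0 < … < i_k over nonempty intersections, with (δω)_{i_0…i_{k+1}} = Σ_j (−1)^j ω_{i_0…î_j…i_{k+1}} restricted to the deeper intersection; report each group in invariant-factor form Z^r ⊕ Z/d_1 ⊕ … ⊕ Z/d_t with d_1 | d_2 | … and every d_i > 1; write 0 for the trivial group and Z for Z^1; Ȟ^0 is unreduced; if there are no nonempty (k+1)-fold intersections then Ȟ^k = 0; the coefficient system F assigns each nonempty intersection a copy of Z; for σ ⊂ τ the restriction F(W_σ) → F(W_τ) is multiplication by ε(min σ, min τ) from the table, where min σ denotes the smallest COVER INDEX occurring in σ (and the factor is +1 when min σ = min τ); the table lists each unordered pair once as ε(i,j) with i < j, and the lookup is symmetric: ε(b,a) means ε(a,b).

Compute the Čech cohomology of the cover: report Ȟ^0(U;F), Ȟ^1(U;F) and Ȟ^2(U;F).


Ȟ^0(U;F) ≅ Z,  Ȟ^1(U;F) ≅ 0,  Ȟ^2(U;F) ≅ Z/2

intersection data:
  W12={t4,t6,t22} W13={t2,t5,t6} W14={t5,t24,t31} W15={t21,t24,t28} W16={t4,t19,t28} W23={t6,t20,t23} W24={t1,t3,t30} W25={t1,t10,t20} W26={t3,t4,t11} W34={t5,t26,t27} W35={t8,t20,t32} W36={t7,t26,t32} W45={t1,t17,t24} W46={t3,t16,t26} W56={t18,t28,t32}
  W123={t6} W126={t4} W134={t5} W145={t24} W156={t28} W235={t20} W245={t1} W246={t3} W346={t26} W356={t32}
C dims 6,15,10; δ0: rk 5, SNF 1^5; δ1: rk 10, SNF 1^9·2
Ȟ^0 = (6 − 5) − 0 = 1, so Ȟ^0 ≅ Z
Ȟ^1 = (15 − 10) − 5 = 0, so Ȟ^1 ≅ 0
Ȟ^2 = (10 − 0) − 10 = 0 plus torsion [2], so Ȟ^2 ≅ Z/2


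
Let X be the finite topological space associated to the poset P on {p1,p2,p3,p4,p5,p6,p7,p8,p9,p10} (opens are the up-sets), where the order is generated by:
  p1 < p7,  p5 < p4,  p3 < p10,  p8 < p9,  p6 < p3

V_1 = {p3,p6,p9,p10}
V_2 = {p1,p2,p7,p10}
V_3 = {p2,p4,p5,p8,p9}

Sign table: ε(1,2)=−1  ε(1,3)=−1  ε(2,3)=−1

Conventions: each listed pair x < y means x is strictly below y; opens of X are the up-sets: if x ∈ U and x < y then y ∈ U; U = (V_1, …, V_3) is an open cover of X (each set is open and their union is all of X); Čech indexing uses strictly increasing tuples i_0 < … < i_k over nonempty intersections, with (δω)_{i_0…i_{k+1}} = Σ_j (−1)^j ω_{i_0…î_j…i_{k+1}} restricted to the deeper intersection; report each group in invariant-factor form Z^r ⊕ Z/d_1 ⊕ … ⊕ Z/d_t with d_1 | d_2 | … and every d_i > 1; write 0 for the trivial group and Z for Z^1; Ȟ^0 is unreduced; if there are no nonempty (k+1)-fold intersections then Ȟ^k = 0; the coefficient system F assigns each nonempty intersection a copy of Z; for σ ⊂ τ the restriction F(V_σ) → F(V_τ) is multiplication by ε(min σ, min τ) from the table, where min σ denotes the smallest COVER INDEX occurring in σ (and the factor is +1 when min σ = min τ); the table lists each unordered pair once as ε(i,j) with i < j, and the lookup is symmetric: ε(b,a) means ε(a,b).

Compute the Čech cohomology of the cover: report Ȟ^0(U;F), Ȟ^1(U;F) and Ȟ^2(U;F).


Ȟ^0 = 0; Ȟ^1 = Z/2; Ȟ^2 = 0

nerve of the cover:
  V12={p10} V13={p9} V23={p2}
C dims 3,3; δ0: rk 3, SNF 1^2·2
Ȟ^0 = (3 − 3) − 0 = 0, so Ȟ^0 ≅ 0
Ȟ^1 = (3 − 0) − 3 = 0 plus torsion [2], so Ȟ^1 ≅ Z/2
Ȟ^2 = (0 − 0) − 0 = 0, so Ȟ^2 ≅ 0
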